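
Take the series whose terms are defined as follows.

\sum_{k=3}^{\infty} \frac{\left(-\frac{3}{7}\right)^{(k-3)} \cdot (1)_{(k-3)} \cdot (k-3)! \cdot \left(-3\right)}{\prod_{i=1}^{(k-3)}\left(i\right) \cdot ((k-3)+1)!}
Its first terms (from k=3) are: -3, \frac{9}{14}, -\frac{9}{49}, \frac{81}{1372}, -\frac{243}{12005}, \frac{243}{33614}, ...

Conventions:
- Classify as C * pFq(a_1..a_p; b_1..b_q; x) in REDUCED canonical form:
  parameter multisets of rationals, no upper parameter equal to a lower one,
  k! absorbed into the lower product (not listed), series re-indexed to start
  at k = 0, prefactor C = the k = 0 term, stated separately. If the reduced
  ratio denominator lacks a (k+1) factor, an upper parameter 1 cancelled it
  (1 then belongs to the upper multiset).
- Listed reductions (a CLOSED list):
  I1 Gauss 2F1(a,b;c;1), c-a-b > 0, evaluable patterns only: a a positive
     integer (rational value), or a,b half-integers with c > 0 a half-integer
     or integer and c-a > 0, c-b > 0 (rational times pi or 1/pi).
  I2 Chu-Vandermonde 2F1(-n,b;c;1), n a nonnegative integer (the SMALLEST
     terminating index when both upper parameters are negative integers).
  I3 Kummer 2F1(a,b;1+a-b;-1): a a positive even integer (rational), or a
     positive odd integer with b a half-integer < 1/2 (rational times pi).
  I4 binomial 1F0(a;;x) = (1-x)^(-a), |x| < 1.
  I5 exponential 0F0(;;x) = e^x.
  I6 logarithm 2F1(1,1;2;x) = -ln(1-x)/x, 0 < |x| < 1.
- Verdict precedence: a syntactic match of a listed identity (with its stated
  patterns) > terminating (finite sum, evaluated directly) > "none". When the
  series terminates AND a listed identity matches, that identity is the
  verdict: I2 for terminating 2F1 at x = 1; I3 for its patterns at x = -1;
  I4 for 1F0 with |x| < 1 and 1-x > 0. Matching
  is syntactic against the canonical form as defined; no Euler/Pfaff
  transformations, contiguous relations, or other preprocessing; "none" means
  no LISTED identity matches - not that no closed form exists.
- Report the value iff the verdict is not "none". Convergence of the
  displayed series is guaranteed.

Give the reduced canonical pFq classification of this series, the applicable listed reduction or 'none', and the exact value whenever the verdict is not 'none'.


Key step: with t_0 = -3, the denominator's factorial ratio (prefactor -3) is a lower Pochhammer.
Term ratio: r(k) = -\frac{3}{7} * (k+1) (k+1) / [(k+2) (k+1)] - rational in k. x = -\frac{3}{7}; t_0 = -3; negate the roots.

This is -3 * 2F1(1, 1; 2; -\frac{3}{7}) in reduced canonical form. Verdict at x = -\frac{3}{7}: the logarithmic series (I6) matches (the logarithm: parameters (1,1;2), x = -\frac{3}{7}). Sum: \left(-7\right) \cdot \ln\left(\frac{10}{7}\right).


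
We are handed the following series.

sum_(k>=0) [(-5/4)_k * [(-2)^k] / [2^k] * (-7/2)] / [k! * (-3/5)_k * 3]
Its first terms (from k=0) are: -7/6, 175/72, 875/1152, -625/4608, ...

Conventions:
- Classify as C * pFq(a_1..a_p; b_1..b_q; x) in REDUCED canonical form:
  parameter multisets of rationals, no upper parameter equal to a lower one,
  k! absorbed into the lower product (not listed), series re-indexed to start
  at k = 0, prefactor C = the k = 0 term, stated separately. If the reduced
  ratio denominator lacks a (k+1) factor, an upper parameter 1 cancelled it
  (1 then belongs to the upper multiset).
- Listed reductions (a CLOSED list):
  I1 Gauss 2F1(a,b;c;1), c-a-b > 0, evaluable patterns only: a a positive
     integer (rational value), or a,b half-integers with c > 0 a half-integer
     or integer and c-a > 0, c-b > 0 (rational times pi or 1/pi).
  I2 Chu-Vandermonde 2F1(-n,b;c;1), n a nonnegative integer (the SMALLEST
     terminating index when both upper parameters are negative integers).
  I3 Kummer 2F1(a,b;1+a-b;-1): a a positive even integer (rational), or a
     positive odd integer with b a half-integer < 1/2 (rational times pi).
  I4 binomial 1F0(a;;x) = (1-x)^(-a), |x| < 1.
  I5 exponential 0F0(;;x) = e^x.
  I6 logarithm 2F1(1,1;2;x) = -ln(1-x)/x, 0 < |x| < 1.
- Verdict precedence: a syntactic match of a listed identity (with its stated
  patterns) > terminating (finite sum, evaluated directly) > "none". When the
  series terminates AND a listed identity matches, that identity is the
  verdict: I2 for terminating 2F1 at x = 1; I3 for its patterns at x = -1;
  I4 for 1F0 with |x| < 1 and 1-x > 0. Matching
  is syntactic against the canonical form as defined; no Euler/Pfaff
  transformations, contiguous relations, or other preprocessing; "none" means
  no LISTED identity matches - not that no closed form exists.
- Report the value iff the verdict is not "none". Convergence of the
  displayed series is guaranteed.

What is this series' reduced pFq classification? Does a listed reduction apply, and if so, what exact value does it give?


Classification (C = -7/6): 1F1 with upper {-5/4}, lower {-3/5}, argument x = -1. Verdict: none (x = -1): each listed identity misses the multisets {-5/4} ; {-3/5}.

Key step: with t_0 = -7/6, the two k-th powers (C = -7/6, x = -1) combine into one argument.
Consecutive-term ratio: r(k) = (-1) * (k-5/4) / [(k-3/5) (k+1)] - rational in k, leading ratio (-1); with t_0 = -7/6, classification follows.


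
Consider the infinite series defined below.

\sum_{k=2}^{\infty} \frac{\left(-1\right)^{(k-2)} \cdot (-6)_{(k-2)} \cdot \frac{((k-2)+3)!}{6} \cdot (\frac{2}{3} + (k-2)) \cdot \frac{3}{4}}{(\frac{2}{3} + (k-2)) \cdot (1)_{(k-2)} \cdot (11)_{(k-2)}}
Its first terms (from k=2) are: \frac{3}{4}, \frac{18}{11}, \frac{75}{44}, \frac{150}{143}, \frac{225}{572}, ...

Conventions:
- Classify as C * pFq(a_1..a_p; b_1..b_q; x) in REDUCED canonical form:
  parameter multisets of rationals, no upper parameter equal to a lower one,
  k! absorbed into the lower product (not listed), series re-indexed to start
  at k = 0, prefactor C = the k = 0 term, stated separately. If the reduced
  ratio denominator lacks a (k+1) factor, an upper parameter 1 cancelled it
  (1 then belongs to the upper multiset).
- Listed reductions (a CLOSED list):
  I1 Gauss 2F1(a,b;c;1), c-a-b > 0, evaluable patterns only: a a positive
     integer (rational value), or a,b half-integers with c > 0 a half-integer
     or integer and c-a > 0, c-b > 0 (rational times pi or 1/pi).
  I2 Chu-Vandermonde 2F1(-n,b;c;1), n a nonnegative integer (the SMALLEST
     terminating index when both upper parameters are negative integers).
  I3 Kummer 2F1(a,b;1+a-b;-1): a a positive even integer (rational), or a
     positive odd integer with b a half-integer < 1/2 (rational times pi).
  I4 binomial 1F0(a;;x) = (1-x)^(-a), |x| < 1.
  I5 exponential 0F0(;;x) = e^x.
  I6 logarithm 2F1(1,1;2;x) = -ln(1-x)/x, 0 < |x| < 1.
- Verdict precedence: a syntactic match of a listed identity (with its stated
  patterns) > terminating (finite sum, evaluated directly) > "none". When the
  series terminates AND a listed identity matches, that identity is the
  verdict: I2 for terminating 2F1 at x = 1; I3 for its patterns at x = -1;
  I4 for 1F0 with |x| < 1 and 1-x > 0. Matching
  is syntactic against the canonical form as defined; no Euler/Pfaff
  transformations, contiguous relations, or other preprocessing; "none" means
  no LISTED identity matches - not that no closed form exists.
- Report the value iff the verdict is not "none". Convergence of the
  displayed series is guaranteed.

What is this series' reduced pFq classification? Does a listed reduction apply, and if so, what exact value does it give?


Prefactor \frac{3}{4}, argument -1: 2F1 with upper {-6, 4} over lower {11}. Verdict: Kummer (I3) applies (x = -1; c = 11 equals 1+a-b for upper {-6, 4}: listed pattern). Its exact value is \frac{45}{8}.

First insight: x = -1 and (1)_k (prefactor 3/4) is k! itself.
Ratio: r(k) = -1 * (k-6) (k+4) / [(k+11) (k+1)] - rational; roots negated = parameters, x = -1, C = \frac{3}{4}.


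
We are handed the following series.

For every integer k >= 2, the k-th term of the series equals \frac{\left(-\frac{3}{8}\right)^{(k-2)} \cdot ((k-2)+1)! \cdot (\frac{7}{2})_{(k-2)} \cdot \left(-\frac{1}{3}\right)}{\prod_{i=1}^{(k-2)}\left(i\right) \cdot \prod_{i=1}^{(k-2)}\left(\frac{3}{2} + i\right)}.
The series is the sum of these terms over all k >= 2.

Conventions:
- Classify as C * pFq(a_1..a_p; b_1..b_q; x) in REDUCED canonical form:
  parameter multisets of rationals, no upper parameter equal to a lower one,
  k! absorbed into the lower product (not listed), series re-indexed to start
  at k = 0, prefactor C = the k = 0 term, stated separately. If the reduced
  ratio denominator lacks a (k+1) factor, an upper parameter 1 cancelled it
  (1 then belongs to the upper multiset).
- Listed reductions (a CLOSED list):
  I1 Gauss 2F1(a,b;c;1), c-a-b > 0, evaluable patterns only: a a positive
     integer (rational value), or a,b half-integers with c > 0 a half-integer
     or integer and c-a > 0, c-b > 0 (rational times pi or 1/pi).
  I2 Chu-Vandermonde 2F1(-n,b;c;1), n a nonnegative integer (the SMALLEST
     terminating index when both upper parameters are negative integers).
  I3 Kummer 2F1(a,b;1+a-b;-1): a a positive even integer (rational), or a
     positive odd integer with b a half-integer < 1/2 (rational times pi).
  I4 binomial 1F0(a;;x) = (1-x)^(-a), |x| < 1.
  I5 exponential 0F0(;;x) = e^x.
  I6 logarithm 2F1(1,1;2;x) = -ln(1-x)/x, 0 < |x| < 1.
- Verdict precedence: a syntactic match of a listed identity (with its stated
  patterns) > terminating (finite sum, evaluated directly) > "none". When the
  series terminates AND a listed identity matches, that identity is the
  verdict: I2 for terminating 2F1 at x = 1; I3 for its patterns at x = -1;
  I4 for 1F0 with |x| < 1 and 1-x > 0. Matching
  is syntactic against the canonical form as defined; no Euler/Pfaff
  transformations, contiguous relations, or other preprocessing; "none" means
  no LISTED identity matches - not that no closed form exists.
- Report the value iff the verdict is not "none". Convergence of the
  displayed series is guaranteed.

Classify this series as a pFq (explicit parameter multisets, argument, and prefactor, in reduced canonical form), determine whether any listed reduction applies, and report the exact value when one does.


Classification (C = -\frac{1}{3}): 2F1 with upper {2, \frac{7}{2}}, lower {\frac{5}{2}}, argument x = -\frac{3}{8}. Verdict: none here - no I1-I6 shape fits x = -\frac{3}{8} with lower {\frac{5}{2}}.

Structural cue: t_0 being -\frac{1}{3}, the factorial ratio (prefactor -1/3) (k+a-1)!/(a-1)! is a rising factorial (a)_k.
Consecutive-term ratio: r(k) = -\frac{3}{8} * (k+2) (k+\frac{7}{2}) / [(k+\frac{5}{2}) (k+1)] - rational in k, leading ratio -\frac{3}{8}; with t_0 = -\frac{1}{3}, classification follows.


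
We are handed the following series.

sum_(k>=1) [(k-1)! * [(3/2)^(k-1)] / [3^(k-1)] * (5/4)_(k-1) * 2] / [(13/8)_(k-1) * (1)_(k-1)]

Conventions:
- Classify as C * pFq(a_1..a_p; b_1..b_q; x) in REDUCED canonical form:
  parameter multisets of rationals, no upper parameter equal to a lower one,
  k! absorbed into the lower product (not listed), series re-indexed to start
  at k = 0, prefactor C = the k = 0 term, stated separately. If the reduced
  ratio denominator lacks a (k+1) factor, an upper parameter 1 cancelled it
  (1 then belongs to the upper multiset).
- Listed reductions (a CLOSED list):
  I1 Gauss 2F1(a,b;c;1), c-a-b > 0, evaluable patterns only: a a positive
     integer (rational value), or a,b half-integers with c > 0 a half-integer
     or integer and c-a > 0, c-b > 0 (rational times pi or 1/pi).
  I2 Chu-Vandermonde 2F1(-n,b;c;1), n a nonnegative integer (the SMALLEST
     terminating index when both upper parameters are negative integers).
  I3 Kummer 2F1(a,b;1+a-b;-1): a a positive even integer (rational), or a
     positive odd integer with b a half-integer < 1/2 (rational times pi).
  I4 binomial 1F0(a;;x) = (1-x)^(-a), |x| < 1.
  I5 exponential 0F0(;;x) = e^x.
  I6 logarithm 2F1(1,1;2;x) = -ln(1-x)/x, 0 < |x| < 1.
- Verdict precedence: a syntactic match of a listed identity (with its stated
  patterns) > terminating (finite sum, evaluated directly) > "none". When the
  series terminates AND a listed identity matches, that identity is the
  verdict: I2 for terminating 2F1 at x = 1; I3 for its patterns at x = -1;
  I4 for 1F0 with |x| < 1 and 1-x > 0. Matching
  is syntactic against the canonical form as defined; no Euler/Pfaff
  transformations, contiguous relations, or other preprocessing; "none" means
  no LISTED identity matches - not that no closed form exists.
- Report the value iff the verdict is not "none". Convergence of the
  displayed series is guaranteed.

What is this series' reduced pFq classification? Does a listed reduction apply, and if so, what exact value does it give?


x = 1/2 here; the reduced form reads 2F1, upper {1, 5/4}, lower {13/8}, C = 2. Verdict: none. A 2F1 with upper {1, 5/4} fits none of I1-I6 at x = 1/2; the sum runs forever.

The tell: with t_0 = 2, the two k-th powers (prefactor 2) combine into one argument.
Step ratio: r(k) = (1/2) * (k+1) (k+5/4) / [(k+13/8) (k+1)] - rational in k, leading ratio (1/2); with t_0 = 2, classification follows.


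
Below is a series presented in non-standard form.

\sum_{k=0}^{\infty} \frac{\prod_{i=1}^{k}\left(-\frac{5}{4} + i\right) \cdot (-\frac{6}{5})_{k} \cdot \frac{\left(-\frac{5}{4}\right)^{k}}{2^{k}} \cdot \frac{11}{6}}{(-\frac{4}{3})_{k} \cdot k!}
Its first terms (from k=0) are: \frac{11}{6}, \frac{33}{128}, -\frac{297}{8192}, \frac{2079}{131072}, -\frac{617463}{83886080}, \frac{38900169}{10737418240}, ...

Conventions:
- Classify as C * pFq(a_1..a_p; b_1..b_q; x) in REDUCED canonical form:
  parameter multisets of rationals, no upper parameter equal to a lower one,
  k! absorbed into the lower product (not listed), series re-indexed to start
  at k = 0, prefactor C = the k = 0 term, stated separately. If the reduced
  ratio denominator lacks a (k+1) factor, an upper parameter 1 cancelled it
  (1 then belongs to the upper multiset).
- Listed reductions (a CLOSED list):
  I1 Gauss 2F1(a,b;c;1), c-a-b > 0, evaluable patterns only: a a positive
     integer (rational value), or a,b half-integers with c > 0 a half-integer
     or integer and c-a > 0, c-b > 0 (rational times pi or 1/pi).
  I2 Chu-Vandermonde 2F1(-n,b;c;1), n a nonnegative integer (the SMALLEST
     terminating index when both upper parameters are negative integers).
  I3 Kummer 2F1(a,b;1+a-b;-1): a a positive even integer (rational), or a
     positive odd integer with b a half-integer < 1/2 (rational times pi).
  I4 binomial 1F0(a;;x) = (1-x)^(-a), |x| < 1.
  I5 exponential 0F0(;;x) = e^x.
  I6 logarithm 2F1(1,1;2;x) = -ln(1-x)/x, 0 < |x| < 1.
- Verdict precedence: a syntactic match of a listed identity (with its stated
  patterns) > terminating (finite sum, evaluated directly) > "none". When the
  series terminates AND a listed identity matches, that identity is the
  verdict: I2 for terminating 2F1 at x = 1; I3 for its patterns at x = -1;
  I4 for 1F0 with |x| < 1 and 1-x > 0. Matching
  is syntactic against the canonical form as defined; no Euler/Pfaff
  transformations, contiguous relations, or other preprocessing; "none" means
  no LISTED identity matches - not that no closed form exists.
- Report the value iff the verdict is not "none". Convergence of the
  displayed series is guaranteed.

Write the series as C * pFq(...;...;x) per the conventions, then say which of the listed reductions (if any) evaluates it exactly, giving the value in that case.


Canonical form: C = \frac{11}{6} times 2F1 with upper {-\frac{6}{5}, -\frac{1}{4}}, lower {-\frac{4}{3}}, x = -\frac{5}{8}. Verdict: none - this 2F1 at x = -\frac{5}{8} matches no listed pattern, and upper {-\frac{6}{5}, -\frac{1}{4}} holds no stopper.

Key step: with t_0 = \frac{11}{6}, the running product (C = 11/6) telescopes to a rising factorial.
Term ratio: r(k) = -\frac{5}{8} * (k-\frac{6}{5}) (k-\frac{1}{4}) / [(k-\frac{4}{3}) (k+1)] - poly over poly, x = -\frac{5}{8} from leading terms; C = \frac{11}{6} at k = 0.


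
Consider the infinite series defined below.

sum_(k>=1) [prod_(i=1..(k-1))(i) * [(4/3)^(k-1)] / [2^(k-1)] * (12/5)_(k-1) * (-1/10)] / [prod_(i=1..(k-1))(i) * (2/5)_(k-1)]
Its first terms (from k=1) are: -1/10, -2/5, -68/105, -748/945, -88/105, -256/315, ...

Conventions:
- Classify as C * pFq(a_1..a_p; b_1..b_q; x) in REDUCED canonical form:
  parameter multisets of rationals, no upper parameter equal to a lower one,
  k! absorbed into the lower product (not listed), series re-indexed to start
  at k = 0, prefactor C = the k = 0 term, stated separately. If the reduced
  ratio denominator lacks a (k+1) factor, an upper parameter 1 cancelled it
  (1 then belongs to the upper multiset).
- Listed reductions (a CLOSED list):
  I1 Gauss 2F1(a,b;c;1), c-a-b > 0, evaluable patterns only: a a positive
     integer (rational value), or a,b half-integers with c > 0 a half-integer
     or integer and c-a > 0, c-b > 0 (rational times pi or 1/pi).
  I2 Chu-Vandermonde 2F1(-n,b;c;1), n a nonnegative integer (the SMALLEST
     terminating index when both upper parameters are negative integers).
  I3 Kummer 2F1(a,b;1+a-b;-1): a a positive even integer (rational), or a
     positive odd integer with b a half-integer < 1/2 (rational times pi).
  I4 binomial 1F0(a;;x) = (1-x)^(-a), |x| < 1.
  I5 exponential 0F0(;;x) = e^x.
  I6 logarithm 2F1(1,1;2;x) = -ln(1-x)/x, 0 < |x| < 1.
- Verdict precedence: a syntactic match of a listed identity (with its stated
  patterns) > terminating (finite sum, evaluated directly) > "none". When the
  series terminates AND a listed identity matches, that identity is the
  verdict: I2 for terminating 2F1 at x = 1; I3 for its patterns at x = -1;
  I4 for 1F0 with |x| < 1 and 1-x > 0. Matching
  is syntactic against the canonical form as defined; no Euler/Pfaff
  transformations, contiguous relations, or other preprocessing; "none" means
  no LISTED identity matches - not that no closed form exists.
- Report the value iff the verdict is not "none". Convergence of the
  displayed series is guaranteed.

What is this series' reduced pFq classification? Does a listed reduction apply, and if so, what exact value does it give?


Prefactor -1/10, argument 2/3: 2F1 with upper {1, 12/5} over lower {2/5}. Verdict: none. Every listed pattern misses the 2F1 form at 2/3, upper {1, 12/5}.

Key observation: with t_0 = -1/10, the running product (C = -1/10, x = 2/3) telescopes to a rising factorial.
Ratio: r(k) = (2/3) * (k+1) (k+12/5) / [(k+2/5) (k+1)] - rational; roots negated = parameters, x = (2/3), C = -1/10.


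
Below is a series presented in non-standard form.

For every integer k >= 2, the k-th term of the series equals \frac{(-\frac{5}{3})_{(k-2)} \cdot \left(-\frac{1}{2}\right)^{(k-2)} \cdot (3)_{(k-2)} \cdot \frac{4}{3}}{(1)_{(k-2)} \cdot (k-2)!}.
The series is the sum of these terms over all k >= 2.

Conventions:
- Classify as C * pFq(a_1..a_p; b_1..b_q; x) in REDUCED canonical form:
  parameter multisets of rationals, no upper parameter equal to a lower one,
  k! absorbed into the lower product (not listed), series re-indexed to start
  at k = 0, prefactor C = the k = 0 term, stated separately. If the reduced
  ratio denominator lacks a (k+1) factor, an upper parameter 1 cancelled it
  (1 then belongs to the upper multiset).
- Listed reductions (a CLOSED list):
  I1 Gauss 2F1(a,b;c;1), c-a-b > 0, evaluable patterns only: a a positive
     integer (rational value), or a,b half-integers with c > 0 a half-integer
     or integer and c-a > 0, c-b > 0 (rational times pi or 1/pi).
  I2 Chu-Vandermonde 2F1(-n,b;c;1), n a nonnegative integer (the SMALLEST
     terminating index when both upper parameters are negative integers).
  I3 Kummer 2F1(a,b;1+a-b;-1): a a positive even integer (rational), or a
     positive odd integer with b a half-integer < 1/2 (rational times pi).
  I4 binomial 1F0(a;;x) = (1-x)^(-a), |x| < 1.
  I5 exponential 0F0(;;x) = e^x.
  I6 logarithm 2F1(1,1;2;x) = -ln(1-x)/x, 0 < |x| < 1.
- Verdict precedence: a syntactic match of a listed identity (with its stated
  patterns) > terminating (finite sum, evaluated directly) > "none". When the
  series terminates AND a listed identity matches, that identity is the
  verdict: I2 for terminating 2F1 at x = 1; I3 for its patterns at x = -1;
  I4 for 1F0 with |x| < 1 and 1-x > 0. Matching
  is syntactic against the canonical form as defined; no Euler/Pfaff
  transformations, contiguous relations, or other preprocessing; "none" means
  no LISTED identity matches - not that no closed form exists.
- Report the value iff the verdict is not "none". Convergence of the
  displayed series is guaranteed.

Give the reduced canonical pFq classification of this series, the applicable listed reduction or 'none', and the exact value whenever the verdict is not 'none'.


The series (x = -\frac{1}{2}) is 2F1: upper {-\frac{5}{3}, 3}, lower {1}, prefactor \frac{4}{3}. Verdict: none - at argument -\frac{1}{2} the multisets {-\frac{5}{3}, 3} ; {1} match no listed identity.

Key observation: from the first term \frac{4}{3}: (1)_k (C = 4/3, x = -1/2) is k! itself.
Term ratio: r(k) = -\frac{1}{2} * (k-\frac{5}{3}) (k+3) / [(k+1) (k+1)] - poly over poly, x = -\frac{1}{2} from leading terms; C = \frac{4}{3} at k = 0.


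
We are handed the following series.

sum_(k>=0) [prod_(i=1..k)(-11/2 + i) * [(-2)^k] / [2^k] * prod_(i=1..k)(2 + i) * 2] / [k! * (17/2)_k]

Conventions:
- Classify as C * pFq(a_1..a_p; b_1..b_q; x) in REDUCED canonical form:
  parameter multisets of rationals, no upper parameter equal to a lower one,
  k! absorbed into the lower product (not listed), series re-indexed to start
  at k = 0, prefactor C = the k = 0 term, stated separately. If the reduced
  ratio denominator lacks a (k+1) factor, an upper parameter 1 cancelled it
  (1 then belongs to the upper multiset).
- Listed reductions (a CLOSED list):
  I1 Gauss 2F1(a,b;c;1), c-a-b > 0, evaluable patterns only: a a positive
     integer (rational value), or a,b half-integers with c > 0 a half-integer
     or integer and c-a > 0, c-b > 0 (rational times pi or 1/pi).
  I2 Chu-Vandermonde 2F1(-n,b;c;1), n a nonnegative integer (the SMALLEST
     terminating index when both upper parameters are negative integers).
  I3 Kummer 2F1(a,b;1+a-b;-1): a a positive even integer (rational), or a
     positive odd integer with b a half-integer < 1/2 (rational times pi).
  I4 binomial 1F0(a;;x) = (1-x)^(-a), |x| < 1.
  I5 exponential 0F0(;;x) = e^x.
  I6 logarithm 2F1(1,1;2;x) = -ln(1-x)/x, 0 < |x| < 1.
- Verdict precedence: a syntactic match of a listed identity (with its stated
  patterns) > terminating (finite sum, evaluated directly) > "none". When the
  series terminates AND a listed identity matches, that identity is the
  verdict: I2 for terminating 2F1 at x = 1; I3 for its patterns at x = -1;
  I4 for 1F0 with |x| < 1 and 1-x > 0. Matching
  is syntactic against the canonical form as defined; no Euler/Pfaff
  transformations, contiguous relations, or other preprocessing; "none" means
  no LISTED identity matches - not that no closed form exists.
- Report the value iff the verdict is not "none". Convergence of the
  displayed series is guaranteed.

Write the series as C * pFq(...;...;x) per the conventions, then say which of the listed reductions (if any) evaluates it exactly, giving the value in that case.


At argument -1: a 2F1 with upper {-9/2, 3}, lower {17/2}, scaled by C = 2. Verdict: the Kummer evaluation I3 matches (x = -1; c = 17/2 equals 1+a-b for upper {-9/2, 3}: listed pattern). Sum: (45045/16384) * pi.

The tell: t_0 = 2 here, and the running product (C = 2, x = -1) telescopes to a rising factorial.
Consecutive-term ratio: r(k) = (-1) * (k-9/2) (k+3) / [(k+17/2) (k+1)] ; factor over Q: parameters, x = (-1), and C = 2.


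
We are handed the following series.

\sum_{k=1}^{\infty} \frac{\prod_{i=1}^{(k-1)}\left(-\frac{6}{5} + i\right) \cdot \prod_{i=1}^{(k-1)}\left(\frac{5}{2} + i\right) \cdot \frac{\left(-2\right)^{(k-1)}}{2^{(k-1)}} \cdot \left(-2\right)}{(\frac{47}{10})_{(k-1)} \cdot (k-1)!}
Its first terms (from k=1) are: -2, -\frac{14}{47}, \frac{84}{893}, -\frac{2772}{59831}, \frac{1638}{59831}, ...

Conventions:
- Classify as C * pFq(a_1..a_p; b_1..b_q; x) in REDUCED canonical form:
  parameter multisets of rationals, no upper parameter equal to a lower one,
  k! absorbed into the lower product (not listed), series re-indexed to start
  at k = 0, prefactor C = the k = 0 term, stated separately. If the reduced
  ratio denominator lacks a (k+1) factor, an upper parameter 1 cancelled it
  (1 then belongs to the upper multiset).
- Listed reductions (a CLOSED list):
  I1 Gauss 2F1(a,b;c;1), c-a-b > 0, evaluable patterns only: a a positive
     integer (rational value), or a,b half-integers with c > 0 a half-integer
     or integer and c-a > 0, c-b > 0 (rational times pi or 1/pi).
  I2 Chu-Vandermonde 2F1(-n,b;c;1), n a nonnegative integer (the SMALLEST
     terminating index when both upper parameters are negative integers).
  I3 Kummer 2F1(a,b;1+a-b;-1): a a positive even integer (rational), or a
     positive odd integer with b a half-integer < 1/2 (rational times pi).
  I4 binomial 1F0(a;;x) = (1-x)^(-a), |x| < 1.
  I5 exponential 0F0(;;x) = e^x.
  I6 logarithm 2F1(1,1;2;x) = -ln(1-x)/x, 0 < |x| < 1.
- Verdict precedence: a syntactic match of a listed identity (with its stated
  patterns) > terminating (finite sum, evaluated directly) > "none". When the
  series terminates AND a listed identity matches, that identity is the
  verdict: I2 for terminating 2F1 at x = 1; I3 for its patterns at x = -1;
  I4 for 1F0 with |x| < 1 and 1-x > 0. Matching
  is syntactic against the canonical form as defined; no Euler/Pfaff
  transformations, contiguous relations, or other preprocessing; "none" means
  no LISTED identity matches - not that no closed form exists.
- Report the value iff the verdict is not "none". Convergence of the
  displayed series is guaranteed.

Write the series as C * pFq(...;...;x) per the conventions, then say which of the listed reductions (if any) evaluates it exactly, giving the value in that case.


With C = -2: the canonical form is 2F1(-\frac{1}{5}, \frac{7}{2}; \frac{47}{10}; -1). Verdict: none - at argument -1 the multisets {-\frac{1}{5}, \frac{7}{2}} ; {\frac{47}{10}} match no listed identity.

Structural cue: from the first term -2: the running product (C = -2) telescopes to a rising factorial.
Term ratio: r(k) = -1 * (k-\frac{1}{5}) (k+\frac{7}{2}) / [(k+\frac{47}{10}) (k+1)] - rational in k, leading ratio -1; with t_0 = -2, classification follows.


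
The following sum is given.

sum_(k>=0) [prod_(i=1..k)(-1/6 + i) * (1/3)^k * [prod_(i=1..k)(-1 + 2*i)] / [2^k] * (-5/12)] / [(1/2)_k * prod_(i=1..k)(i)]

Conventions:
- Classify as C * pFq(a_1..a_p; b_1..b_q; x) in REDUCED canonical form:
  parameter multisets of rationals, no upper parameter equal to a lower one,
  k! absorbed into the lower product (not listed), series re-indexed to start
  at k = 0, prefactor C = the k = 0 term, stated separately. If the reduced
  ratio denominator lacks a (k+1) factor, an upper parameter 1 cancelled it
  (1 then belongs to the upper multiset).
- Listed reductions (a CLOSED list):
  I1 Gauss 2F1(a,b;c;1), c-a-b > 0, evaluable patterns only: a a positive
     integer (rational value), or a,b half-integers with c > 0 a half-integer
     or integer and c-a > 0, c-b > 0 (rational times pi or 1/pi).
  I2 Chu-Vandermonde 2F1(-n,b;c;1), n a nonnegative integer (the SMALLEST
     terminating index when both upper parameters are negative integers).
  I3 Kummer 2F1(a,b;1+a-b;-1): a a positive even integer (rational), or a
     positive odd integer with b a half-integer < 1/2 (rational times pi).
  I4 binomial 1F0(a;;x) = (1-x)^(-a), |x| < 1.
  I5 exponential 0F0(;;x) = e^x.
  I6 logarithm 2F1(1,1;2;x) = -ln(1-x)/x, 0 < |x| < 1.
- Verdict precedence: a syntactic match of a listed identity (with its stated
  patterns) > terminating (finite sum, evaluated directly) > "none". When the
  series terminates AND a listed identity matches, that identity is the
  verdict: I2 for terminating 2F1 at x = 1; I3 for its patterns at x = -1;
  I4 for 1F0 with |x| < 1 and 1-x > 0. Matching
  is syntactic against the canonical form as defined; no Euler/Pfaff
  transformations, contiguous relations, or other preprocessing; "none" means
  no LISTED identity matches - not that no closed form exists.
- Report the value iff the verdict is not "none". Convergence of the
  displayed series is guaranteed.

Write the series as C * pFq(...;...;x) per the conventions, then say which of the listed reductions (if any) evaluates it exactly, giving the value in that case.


Canonical form: C = -5/12 times 1F0 with upper {5/6}, lower {-}, x = 1/3. Verdict: the binomial series (I4) fires (the 1F0 binomial series: exponent -5/6, x = 1/3). Sum: (-5/12) * (2/3)^(-5/6).

The tell: t_0 = -5/12 here, and the odd product 1*3*...*(2k-1) (prefactor -5/12) is 2^k (1/2)_k.
Term ratio: r(k) = (1/3) * (k+5/6) / [(k+1)] - rational; roots negated = parameters, x = (1/3), C = -5/12.


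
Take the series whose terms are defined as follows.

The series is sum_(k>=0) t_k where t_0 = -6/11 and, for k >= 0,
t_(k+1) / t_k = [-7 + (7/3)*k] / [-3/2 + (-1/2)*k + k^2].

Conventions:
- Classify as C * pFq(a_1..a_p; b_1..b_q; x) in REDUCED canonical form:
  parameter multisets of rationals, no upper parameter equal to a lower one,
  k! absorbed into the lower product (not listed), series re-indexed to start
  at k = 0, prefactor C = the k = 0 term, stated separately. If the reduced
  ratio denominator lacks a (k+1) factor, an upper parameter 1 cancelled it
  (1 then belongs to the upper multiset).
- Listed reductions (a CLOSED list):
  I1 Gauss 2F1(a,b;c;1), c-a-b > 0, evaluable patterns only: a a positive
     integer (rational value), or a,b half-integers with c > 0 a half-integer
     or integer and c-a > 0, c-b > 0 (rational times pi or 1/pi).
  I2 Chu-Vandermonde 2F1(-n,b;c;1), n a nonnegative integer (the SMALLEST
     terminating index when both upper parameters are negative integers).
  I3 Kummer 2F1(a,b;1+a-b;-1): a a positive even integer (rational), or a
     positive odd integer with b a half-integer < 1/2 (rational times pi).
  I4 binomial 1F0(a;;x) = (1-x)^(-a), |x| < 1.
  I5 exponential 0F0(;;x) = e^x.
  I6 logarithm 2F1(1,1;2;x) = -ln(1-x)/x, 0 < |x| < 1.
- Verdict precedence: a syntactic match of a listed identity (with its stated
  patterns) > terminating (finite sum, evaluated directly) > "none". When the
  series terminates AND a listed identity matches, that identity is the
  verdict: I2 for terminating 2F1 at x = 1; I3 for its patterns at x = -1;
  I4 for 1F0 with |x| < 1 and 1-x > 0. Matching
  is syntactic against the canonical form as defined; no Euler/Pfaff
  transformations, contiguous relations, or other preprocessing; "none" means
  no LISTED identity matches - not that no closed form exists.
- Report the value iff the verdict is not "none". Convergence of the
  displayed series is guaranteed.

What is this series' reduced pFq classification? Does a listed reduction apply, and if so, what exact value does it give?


Key observation: from the first term -6/11: factor the ratio over Q (C = -6/11, x = 7/3): negated roots = parameters.
Adjacent-term ratio: r(k) = (7/3) * (k-3) / [(k-3/2) (k+1)] - rational in k, leading ratio (7/3); with t_0 = -6/11, classification follows.

Classification (C = -6/11): 1F1 with upper {-3}, lower {-3/2}, argument x = 7/3. Verdict: terminating. With -3 upstairs the series is a 4-term polynomial sum; evaluated term by term. Its exact value is 1042/297.


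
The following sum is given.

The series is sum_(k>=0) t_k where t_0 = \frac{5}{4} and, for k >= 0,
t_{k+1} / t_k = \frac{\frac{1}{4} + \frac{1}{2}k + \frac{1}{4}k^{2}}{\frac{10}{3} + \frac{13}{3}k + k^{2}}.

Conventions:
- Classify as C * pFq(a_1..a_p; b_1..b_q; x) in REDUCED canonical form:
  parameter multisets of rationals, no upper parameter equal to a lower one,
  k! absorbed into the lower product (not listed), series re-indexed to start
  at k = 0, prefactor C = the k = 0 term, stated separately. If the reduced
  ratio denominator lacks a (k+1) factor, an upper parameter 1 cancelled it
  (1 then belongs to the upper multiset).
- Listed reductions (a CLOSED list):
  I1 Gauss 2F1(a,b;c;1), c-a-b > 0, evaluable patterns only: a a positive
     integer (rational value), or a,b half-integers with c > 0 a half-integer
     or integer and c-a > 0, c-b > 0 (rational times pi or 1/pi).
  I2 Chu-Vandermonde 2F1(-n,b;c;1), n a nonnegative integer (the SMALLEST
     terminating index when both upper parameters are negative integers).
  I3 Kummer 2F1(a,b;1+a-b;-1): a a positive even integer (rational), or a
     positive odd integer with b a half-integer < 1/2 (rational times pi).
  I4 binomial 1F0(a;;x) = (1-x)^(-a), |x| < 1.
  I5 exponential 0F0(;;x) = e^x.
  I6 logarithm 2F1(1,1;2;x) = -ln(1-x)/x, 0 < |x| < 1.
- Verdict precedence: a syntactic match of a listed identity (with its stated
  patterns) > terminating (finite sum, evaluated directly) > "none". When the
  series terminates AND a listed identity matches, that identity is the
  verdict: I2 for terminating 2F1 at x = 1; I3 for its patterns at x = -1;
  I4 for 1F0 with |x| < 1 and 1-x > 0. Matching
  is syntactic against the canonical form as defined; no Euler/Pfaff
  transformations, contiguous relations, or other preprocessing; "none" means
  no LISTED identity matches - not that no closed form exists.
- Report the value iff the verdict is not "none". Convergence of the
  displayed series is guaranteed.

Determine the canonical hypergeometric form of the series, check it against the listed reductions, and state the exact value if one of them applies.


Canonical form: C = \frac{5}{4} times 2F1 with upper {1, 1}, lower {\frac{10}{3}}, x = \frac{1}{4}. Verdict: none here - no I1-I6 shape fits x = \frac{1}{4} with lower {\frac{10}{3}}.

The tell: x = \frac{1}{4} and the expanded ratio factors over Q; prefactor 5/4, roots give parameters.
Step ratio: r(k) = \frac{1}{4} * (k+1) (k+1) / [(k+\frac{10}{3}) (k+1)] - rational in k, leading ratio \frac{1}{4}; with t_0 = \frac{5}{4}, classification follows.


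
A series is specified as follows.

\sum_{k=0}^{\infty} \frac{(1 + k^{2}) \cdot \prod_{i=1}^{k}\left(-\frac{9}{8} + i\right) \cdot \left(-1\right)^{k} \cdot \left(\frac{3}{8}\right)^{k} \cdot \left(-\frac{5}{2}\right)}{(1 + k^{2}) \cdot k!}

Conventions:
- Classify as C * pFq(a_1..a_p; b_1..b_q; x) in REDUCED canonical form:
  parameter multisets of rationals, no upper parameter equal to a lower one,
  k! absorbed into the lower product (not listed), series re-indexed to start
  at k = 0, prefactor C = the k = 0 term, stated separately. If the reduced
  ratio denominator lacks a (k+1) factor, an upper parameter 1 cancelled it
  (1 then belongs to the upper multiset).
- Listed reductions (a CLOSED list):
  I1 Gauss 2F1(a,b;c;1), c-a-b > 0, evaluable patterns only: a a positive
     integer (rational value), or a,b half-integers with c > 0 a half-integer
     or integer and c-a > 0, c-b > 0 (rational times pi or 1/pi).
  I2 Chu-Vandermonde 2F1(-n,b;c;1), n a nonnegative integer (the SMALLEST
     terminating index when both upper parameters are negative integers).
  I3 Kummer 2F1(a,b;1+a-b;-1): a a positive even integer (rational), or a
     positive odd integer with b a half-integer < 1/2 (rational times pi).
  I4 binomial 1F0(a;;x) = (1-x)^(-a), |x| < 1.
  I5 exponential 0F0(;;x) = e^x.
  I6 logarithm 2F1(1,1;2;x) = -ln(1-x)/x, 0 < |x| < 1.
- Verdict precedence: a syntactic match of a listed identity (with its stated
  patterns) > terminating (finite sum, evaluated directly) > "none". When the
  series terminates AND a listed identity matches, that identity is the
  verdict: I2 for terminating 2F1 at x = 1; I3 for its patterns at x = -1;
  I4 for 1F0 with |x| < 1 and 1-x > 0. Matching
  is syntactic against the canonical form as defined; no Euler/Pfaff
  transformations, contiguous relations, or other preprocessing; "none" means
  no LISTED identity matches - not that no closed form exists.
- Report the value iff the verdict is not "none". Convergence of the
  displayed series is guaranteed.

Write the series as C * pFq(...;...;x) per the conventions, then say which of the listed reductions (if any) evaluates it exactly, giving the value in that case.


Prefactor -\frac{5}{2}, argument -\frac{3}{8}: 1F0 with upper {-\frac{1}{8}} over lower {-}. Verdict (x = -\frac{3}{8}): the binomial series (I4) applies (the 1F0 binomial series: exponent 1/8, x = -\frac{3}{8}). Value: \left(-\frac{5}{2}\right) \cdot \left(\frac{11}{8}\right)^{\frac{1}{8}}.

Key step: from the first term -\frac{5}{2}: the running product (prefactor -5/2) telescopes to a rising factorial.
Ratio: r(k) = -\frac{3}{8} * (k-\frac{1}{8}) / [(k+1)] - rational in k. x = -\frac{3}{8}; t_0 = -\frac{5}{2}; negate the roots.


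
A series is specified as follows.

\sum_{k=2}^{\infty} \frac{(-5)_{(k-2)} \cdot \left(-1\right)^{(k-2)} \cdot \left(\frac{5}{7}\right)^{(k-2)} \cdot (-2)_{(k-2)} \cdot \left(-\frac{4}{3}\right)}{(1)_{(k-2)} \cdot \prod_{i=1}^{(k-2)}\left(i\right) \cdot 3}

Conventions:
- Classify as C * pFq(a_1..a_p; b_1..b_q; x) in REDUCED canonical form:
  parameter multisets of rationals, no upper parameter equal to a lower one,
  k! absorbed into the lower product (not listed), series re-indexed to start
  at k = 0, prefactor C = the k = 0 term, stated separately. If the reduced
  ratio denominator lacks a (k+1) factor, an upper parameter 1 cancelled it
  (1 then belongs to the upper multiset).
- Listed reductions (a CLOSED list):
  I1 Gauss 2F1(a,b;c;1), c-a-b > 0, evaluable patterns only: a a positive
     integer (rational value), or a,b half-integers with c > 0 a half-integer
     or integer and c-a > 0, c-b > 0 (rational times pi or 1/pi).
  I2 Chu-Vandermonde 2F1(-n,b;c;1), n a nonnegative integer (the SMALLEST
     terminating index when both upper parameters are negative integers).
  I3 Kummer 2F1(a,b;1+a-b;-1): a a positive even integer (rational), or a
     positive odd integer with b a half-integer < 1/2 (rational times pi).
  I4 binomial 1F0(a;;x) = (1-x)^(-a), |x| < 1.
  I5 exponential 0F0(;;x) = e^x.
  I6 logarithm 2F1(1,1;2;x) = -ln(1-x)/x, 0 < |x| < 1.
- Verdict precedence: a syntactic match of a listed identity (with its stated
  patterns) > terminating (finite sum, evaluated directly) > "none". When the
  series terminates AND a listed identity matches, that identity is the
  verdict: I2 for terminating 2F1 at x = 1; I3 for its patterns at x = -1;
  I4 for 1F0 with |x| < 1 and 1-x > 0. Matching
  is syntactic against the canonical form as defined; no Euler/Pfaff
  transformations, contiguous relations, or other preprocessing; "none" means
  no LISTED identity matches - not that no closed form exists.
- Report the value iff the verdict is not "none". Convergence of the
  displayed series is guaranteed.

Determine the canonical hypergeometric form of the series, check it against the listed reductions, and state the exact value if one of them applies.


With C = -\frac{4}{9}: the canonical form is 2F1(-5, -2; 1; -\frac{5}{7}). Verdict: terminating - upper -2 stops the sum at k = 2; the 3 terms are added exactly. Exact value: \frac{68}{147}.

Structural cue: t_0 = -\frac{4}{9} here, and the constant factors (C = -4/9, x = -5/7) combine into one prefactor.
Term ratio: r(k) = -\frac{5}{7} * (k-5) (k-2) / [(k+1) (k+1)] - rational; roots negated = parameters, x = -\frac{5}{7}, C = -\frac{4}{9}.


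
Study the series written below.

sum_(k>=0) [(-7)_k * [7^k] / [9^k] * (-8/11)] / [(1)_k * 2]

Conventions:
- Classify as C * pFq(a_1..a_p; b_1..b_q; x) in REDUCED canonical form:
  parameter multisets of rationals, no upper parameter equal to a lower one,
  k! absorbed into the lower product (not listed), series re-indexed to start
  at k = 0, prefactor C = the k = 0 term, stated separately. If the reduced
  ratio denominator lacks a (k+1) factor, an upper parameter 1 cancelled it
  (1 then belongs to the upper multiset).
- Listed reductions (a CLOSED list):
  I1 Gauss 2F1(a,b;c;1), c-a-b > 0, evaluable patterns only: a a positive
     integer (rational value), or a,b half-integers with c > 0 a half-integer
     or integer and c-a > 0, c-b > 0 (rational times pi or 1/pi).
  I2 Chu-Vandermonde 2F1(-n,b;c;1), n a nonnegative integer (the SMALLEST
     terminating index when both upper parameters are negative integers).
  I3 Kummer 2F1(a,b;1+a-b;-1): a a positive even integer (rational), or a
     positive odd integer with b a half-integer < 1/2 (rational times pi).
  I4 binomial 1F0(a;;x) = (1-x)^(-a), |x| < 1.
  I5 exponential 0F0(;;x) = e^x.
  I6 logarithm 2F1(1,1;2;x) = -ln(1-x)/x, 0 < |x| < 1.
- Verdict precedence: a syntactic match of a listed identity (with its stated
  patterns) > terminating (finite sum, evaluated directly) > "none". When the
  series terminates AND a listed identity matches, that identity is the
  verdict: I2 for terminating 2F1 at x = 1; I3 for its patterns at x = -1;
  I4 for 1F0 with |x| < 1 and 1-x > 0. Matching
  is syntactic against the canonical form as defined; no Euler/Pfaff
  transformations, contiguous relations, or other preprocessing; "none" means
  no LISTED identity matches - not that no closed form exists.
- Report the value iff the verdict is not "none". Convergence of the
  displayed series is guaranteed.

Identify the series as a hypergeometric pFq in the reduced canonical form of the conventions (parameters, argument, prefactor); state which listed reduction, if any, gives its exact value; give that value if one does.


Prefactor -4/11, argument 7/9: 1F0 with upper {-7} over lower {-}. Verdict: the I4 binomial reduction fires (the 1F0 binomial series: exponent 7, x = 7/9). Its exact value is -512/52612659.

First insight: t_0 being -4/11, (1)_k (C = -4/11, x = 7/9) is k! itself.
Term ratio: r(k) = (7/9) * (k-7) / [(k+1)] - rational in k. x = (7/9); t_0 = -4/11; negate the roots.
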